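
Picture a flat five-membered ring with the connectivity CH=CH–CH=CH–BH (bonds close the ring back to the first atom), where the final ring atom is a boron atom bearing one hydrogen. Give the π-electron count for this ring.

4

All ring atoms are sp² and supply a p orbital to the ring (every atom in a ring double bond is sp² and brings one electron to the p orbital; the boron has an empty p orbital); the conjugation is uninterrupted.
Counting π electrons: 2 × 2 = 4 from the double-bond units + 0 from the BH atom = 4.
(The species described is borole.)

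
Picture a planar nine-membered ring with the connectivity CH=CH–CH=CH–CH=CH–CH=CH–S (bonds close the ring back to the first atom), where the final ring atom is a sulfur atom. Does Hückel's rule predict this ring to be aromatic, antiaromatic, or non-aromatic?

Aromatic

All ring atoms are sp² and supply a p orbital to the ring (each doubly-bonded ring atom is sp² with one p-orbital electron; the sulfur donates one lone pair from its p orbital); the conjugation is uninterrupted.
Counting π electrons: 4 × 2 = 8 from the double-bond units + 2 from the S atom = 10.
That gives a 4n+2 count (10, n = 2).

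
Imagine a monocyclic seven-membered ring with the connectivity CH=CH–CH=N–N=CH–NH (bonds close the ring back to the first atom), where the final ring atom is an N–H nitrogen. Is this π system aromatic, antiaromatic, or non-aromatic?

Antiaromatic

Every ring atom contributes a p orbital perpendicular to the ring (every atom in a ring double bond is sp² and brings one electron to the p orbital; the doubly-bonded nitrogens are pyridine-type — their lone pairs lie in the ring plane, leaving one electron in the p orbital; the pyrrole-type nitrogen donates its lone pair from the p orbital), so the π system is cyclic and fully conjugated.
π-electron count: 3 × 2 = 6 from the double-bond units + 2 from the NH atom = 8.
With 8 = 4·2 π electrons, Hückel's rule classifies the planar ring as antiaromatic.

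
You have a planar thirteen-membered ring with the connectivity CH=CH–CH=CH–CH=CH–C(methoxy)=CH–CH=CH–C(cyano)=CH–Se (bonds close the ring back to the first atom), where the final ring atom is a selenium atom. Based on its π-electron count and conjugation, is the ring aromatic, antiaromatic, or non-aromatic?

Check conjugation: every atom in a ring double bond is sp² and brings one electron to the p orbital; the selenium donates one lone pair from its p orbital — every position has a p orbital, so the cyclic π system is continuous.
Adding the contributions, 6 × 2 = 12 from the double-bond units + 2 from the Se atom = 14.
14 = 4(3) + 2, which satisfies Hückel's 4n+2 rule.

Aromatic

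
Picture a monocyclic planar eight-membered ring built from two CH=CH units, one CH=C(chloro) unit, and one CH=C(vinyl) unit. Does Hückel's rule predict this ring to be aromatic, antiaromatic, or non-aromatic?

Antiaromatic

All ring atoms are sp² and supply a p orbital to the ring (each doubly-bonded ring atom is sp² with one p-orbital electron); the conjugation is uninterrupted.
Tallying contributions gives 4 × 2 = 8 from the 4 double-bond units.
8 is a 4n count (n = 2), so the planar conjugated ring is antiaromatic.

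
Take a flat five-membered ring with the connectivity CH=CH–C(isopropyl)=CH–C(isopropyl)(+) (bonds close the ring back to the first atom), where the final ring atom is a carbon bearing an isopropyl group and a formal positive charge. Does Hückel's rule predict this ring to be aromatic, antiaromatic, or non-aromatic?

Every ring atom contributes a p orbital perpendicular to the ring (every atom in a ring double bond is sp² and brings one electron to the p orbital; the carbocation has an empty p orbital), so the π system is cyclic and fully conjugated.
Tallying contributions gives 2 × 2 = 4 from the double-bond units + 0 from the C(isopropyl)(+) atom = 4.
4 is a 4n count (n = 1), so the planar conjugated ring is antiaromatic.

Antiaromatic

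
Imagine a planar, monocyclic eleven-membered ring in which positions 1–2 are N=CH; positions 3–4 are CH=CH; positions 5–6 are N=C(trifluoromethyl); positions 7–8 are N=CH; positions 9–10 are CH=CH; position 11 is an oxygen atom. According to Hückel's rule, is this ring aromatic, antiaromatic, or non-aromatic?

Antiaromatic

All ring atoms are sp² and supply a p orbital to the ring (every atom in a ring double bond is sp² and brings one electron to the p orbital; each sp² =N– keeps its lone pair in-plane and puts one electron into the π system; the oxygen donates one lone pair from its p orbital); the conjugation is uninterrupted.
Counting π electrons: 5 × 2 = 10 from the double-bond units + 2 from the O atom = 12.
12 = 4(3); a planar, fully conjugated 4n system is antiaromatic.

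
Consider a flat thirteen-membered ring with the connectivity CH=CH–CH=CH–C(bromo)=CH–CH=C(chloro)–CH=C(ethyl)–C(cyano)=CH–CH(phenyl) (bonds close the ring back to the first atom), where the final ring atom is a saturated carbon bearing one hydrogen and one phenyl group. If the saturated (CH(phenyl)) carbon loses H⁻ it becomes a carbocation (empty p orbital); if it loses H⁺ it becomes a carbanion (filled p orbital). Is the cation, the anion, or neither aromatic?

In both ions every ring atom is sp² and contributes a p orbital, so both rings are fully conjugated.
Cation: 6 × 2 + 0 = 12 π electrons → 4(3), antiaromatic.
Anion: 6 × 2 + 2 = 14 π electrons → 4(3)+2, aromatic.

The anion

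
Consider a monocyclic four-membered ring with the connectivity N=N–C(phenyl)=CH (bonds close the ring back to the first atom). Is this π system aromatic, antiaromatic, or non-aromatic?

Every ring atom contributes a p orbital perpendicular to the ring (the double-bond atoms are sp², each contributing one p electron; the doubly-bonded nitrogens are pyridine-type — their lone pairs lie in the ring plane, leaving one electron in the p orbital), so the π system is cyclic and fully conjugated.
Tallying contributions gives 2 × 2 = 4 from the 2 double-bond units.
4 = 4(1); a planar, fully conjugated 4n system is antiaromatic.

Antiaromatic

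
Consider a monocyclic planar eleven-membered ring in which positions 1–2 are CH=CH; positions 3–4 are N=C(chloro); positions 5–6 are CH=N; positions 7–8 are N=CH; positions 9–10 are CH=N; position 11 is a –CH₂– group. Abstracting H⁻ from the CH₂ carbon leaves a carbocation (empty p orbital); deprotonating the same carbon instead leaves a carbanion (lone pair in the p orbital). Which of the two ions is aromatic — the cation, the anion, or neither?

Both ions have a continuous loop of p orbitals — each ring atom is sp².
Cation: 5 × 2 + 0 = 10 π electrons → 4(2)+2, aromatic.
Anion: 5 × 2 + 2 = 12 π electrons → 4(3), antiaromatic.

The cation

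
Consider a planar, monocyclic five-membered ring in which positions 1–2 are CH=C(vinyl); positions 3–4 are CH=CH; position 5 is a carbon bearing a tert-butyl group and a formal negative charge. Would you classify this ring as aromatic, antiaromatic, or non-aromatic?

Aromatic

All ring atoms are sp² and supply a p orbital to the ring (the double-bond atoms are sp², each contributing one p electron; the carbanion's lone pair occupies the p orbital); the conjugation is uninterrupted.
Tallying contributions gives 2 × 2 = 4 from the double-bond units + 2 from the C(tert-butyl)(-) atom = 6.
That gives a 4n+2 count (6, n = 1).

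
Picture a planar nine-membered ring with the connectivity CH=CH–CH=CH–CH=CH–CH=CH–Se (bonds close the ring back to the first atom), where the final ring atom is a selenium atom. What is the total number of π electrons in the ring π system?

All ring atoms are sp² and supply a p orbital to the ring (each doubly-bonded ring atom is sp² with one p-orbital electron; the selenium donates one lone pair from its p orbital); the conjugation is uninterrupted.
Counting π electrons: 4 × 2 = 8 from the double-bond units + 2 from the Se atom = 10.

10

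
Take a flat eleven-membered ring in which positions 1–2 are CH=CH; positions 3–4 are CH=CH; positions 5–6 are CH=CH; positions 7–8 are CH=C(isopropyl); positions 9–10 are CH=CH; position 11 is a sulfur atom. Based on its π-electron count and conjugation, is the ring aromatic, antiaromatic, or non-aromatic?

Every ring atom contributes a p orbital perpendicular to the ring (each doubly-bonded ring atom is sp² with one p-orbital electron; the sulfur donates one lone pair from its p orbital), so the π system is cyclic and fully conjugated.
Adding the contributions, 5 × 2 = 10 from the double-bond units + 2 from the S atom = 12.
12 is a 4n count (n = 3), so the planar conjugated ring is antiaromatic.

Antiaromatic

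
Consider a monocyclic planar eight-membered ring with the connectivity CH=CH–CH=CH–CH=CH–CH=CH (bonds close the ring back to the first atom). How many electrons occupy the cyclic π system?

8

Check conjugation: every atom in a ring double bond is sp² and brings one electron to the p orbital — every position has a p orbital, so the cyclic π system is continuous.
Adding the contributions, 4 × 2 = 8 from the 4 double-bond units.
(This ring is cyclooctatetraene.)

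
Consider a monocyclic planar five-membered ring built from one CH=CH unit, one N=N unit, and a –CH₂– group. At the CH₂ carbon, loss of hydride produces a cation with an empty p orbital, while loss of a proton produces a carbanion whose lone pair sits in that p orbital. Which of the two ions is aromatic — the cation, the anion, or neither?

Both ions have a continuous loop of p orbitals — each ring atom is sp².
Cation: 2 × 2 + 0 = 4 π electrons → 4(1), antiaromatic.
Anion: 2 × 2 + 2 = 6 π electrons → 4(1)+2, aromatic.

The anion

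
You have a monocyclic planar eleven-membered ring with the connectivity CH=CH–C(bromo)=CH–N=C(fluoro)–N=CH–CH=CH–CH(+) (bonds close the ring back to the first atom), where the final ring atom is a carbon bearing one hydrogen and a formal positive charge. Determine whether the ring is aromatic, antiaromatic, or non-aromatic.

Aromatic

All ring atoms are sp² and supply a p orbital to the ring (every atom in a ring double bond is sp² and brings one electron to the p orbital; each sp² =N– keeps its lone pair in-plane and puts one electron into the π system; the carbocation has an empty p orbital); the conjugation is uninterrupted.
π-electron count: 5 × 2 = 10 from the double-bond units + 0 from the CH(+) atom = 10.
That gives a 4n+2 count (10, n = 2).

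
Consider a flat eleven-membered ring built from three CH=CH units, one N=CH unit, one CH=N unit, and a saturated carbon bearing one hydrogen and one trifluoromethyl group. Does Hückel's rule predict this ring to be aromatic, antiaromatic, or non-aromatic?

Non-aromatic

Because that saturated carbon is sp³ and has no p orbital in the ring π system at the CH(trifluoromethyl) position, the π system cannot extend all the way around the ring.
Without a continuous loop of overlapping p orbitals the Hückel electron count never comes into play.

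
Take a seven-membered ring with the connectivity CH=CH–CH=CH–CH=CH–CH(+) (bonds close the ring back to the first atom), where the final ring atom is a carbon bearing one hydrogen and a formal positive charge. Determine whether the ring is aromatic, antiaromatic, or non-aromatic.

Aromatic

All ring atoms are sp² and supply a p orbital to the ring (the double-bond atoms are sp², each contributing one p electron; the carbocation has an empty p orbital); the conjugation is uninterrupted.
Adding the contributions, 3 × 2 = 6 from the double-bond units + 0 from the CH(+) atom = 6.
Since 6 = 4·1 + 2, the ring meets the 4n+2 criterion.
(This ring is the tropylium cation.)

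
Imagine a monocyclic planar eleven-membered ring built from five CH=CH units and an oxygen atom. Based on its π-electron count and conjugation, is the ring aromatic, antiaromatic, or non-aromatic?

Every ring atom contributes a p orbital perpendicular to the ring (the double-bond atoms are sp², each contributing one p electron; the oxygen donates one lone pair from its p orbital), so the π system is cyclic and fully conjugated.
Adding the contributions, 5 × 2 = 10 from the double-bond units + 2 from the O atom = 12.
With 12 = 4·3 π electrons, Hückel's rule classifies the planar ring as antiaromatic.

Antiaromatic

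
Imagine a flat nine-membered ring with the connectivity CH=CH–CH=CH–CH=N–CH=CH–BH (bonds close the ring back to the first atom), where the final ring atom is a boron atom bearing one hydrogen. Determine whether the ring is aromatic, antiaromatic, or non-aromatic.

Antiaromatic

Every ring atom contributes a p orbital perpendicular to the ring (each doubly-bonded ring atom is sp² with one p-orbital electron; each sp² =N– keeps its lone pair in-plane and puts one electron into the π system; the boron has an empty p orbital), so the π system is cyclic and fully conjugated.
π-electron count: 4 × 2 = 8 from the double-bond units + 0 from the BH atom = 8.
8 = 4(2); a planar, fully conjugated 4n system is antiaromatic.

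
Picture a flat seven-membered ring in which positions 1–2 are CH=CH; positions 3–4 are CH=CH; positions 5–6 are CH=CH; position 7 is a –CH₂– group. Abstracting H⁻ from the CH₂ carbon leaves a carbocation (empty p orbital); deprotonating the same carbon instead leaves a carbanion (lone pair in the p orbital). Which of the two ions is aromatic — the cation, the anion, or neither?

The cation

Both ions have a continuous loop of p orbitals — each ring atom is sp².
Cation: 3 × 2 + 0 = 6 π electrons → 4(1)+2, aromatic.
Anion: 3 × 2 + 2 = 8 π electrons → 4(2), antiaromatic.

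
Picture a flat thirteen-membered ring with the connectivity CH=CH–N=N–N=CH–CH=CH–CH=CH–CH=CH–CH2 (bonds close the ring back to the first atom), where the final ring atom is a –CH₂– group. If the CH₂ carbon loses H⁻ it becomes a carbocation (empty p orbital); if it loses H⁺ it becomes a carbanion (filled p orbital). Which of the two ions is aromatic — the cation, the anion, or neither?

In both ions every ring atom is sp² and contributes a p orbital, so both rings are fully conjugated.
Cation: 6 × 2 + 0 = 12 π electrons → 4(3), antiaromatic.
Anion: 6 × 2 + 2 = 14 π electrons → 4(3)+2, aromatic.

The anion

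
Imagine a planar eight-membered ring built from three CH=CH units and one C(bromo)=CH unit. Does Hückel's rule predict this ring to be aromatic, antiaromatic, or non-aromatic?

Every ring atom contributes a p orbital perpendicular to the ring (each doubly-bonded ring atom is sp² with one p-orbital electron), so the π system is cyclic and fully conjugated.
Adding the contributions, 4 × 2 = 8 from the 4 double-bond units.
A 4n π count (8, n = 2) in a planar conjugated ring means antiaromatic.

Antiaromatic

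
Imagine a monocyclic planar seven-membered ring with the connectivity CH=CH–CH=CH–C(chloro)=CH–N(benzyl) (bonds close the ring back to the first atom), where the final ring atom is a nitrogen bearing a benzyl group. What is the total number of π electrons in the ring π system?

Every ring atom contributes a p orbital perpendicular to the ring (the double-bond atoms are sp², each contributing one p electron; the pyrrole-type nitrogen donates its lone pair from the p orbital), so the π system is cyclic and fully conjugated.
π-electron count: 3 × 2 = 6 from the double-bond units + 2 from the N(benzyl) atom = 8.

8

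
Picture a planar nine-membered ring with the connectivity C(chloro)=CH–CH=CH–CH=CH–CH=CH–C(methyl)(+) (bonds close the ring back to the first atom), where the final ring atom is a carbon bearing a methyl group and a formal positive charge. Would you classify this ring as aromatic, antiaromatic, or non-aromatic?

Antiaromatic

Check conjugation: every atom in a ring double bond is sp² and brings one electron to the p orbital; the carbocation has an empty p orbital — every position has a p orbital, so the cyclic π system is continuous.
π-electron count: 4 × 2 = 8 from the double-bond units + 0 from the C(methyl)(+) atom = 8.
With 8 = 4·2 π electrons, Hückel's rule classifies the planar ring as antiaromatic.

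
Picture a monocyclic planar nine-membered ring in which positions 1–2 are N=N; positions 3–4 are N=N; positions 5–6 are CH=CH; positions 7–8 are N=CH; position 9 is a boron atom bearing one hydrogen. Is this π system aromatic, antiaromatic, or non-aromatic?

The p orbitals form a continuous loop: each doubly-bonded ring atom is sp² with one p-orbital electron; the doubly-bonded nitrogens are pyridine-type — their lone pairs lie in the ring plane, leaving one electron in the p orbital; the boron has an empty p orbital. The ring is fully conjugated.
π-electron count: 4 × 2 = 8 from the double-bond units + 0 from the BH atom = 8.
8 = 4(2); a planar, fully conjugated 4n system is antiaromatic.

Antiaromatic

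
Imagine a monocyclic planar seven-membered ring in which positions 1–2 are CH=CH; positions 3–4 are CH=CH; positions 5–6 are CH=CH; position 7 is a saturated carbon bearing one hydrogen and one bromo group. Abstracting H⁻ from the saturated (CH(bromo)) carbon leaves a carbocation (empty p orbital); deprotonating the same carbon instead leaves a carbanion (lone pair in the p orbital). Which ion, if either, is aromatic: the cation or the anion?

The cation

In both ions every ring atom is sp² and contributes a p orbital, so both rings are fully conjugated.
Cation: 3 × 2 + 0 = 6 π electrons → 4(1)+2, aromatic.
Anion: 3 × 2 + 2 = 8 π electrons → 4(2), antiaromatic.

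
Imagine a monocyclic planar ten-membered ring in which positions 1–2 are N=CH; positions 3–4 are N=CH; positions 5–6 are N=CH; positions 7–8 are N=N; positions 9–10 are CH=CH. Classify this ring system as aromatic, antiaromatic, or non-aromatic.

Aromatic

Check conjugation: every atom in a ring double bond is sp² and brings one electron to the p orbital; each =N– nitrogen is pyridine-type (lone pair in the sp² plane, one electron in the p orbital) — every position has a p orbital, so the cyclic π system is continuous.
Tallying contributions gives 5 × 2 = 10 from the 5 double-bond units.
10 = 4(2) + 2, which satisfies Hückel's 4n+2 rule.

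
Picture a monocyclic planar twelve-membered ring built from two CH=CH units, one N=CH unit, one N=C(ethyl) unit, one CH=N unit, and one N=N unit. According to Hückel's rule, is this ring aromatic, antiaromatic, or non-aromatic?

Antiaromatic

All ring atoms are sp² and supply a p orbital to the ring (every atom in a ring double bond is sp² and brings one electron to the p orbital; each sp² =N– keeps its lone pair in-plane and puts one electron into the π system); the conjugation is uninterrupted.
Counting π electrons: 6 × 2 = 12 from the 6 double-bond units.
A 4n π count (12, n = 3) in a planar conjugated ring means antiaromatic.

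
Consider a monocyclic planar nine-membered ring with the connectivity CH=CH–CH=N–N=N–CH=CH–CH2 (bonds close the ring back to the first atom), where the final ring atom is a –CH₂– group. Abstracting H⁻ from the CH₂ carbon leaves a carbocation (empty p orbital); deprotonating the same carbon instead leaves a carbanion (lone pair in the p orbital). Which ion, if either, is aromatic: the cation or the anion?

In both ions every ring atom is sp² and contributes a p orbital, so both rings are fully conjugated.
Cation: 4 × 2 + 0 = 8 π electrons → 4(2), antiaromatic.
Anion: 4 × 2 + 2 = 10 π electrons → 4(2)+2, aromatic.

The anion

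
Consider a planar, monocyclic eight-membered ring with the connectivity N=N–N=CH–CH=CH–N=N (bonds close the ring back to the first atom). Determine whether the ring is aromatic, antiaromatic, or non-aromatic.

The p orbitals form a continuous loop: each doubly-bonded ring atom is sp² with one p-orbital electron; each sp² =N– keeps its lone pair in-plane and puts one electron into the π system. The ring is fully conjugated.
Counting π electrons: 4 × 2 = 8 from the 4 double-bond units.
8 is a 4n count (n = 2), so the planar conjugated ring is antiaromatic.

Antiaromatic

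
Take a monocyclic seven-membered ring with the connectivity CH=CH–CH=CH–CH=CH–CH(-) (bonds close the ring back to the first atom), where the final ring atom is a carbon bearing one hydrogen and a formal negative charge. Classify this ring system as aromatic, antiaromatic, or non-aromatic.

Every ring atom contributes a p orbital perpendicular to the ring (each doubly-bonded ring atom is sp² with one p-orbital electron; the carbanion's lone pair occupies the p orbital), so the π system is cyclic and fully conjugated.
π-electron count: 3 × 2 = 6 from the double-bond units + 2 from the CH(-) atom = 8.
A 4n π count (8, n = 2) in a planar conjugated ring means antiaromatic.
(The species described is the cycloheptatrienyl anion.)

Antiaromatic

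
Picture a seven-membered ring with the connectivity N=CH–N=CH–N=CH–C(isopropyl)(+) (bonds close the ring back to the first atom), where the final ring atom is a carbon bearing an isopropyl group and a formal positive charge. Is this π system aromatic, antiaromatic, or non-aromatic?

Every ring atom contributes a p orbital perpendicular to the ring (every atom in a ring double bond is sp² and brings one electron to the p orbital; the doubly-bonded nitrogens are pyridine-type — their lone pairs lie in the ring plane, leaving one electron in the p orbital; the carbocation has an empty p orbital), so the π system is cyclic and fully conjugated.
Counting π electrons: 3 × 2 = 6 from the double-bond units + 0 from the C(isopropyl)(+) atom = 6.
That gives a 4n+2 count (6, n = 1).

Aromatic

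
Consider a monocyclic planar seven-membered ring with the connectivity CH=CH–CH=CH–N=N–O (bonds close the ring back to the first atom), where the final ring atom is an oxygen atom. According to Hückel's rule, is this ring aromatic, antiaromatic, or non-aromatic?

Antiaromatic

Every ring atom contributes a p orbital perpendicular to the ring (each doubly-bonded ring atom is sp² with one p-orbital electron; each =N– nitrogen is pyridine-type (lone pair in the sp² plane, one electron in the p orbital); the oxygen donates one lone pair from its p orbital), so the π system is cyclic and fully conjugated.
Counting π electrons: 3 × 2 = 6 from the double-bond units + 2 from the O atom = 8.
8 is a 4n count (n = 2), so the planar conjugated ring is antiaromatic.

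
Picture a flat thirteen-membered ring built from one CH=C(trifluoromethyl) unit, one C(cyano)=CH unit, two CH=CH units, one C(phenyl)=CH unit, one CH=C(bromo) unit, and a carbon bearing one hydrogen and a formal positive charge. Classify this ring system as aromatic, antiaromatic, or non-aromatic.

The p orbitals form a continuous loop: every atom in a ring double bond is sp² and brings one electron to the p orbital; the carbocation has an empty p orbital. The ring is fully conjugated.
Tallying contributions gives 6 × 2 = 12 from the double-bond units + 0 from the CH(+) atom = 12.
With 12 = 4·3 π electrons, Hückel's rule classifies the planar ring as antiaromatic.

Antiaromatic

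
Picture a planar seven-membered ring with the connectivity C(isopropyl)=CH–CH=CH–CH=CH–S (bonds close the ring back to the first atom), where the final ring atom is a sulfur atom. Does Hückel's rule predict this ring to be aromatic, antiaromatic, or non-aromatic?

Antiaromatic

Check conjugation: the double-bond atoms are sp², each contributing one p electron; the sulfur donates one lone pair from its p orbital — every position has a p orbital, so the cyclic π system is continuous.
π-electron count: 3 × 2 = 6 from the double-bond units + 2 from the S atom = 8.
8 = 4(2); a planar, fully conjugated 4n system is antiaromatic.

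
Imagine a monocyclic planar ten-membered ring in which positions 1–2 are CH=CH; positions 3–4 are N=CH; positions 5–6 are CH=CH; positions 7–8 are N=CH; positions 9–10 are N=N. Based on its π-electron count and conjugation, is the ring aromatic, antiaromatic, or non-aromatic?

Every ring atom contributes a p orbital perpendicular to the ring (the double-bond atoms are sp², each contributing one p electron; each =N– nitrogen is pyridine-type (lone pair in the sp² plane, one electron in the p orbital)), so the π system is cyclic and fully conjugated.
Tallying contributions gives 5 × 2 = 10 from the 5 double-bond units.
With 10 π electrons (n = 2), the Hückel 4n+2 condition holds.

Aromatic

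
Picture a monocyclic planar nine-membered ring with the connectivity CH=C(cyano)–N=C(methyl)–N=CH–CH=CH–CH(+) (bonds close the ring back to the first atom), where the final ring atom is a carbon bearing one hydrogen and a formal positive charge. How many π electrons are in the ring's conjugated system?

8

Every ring atom contributes a p orbital perpendicular to the ring (each doubly-bonded ring atom is sp² with one p-orbital electron; each =N– nitrogen is pyridine-type (lone pair in the sp² plane, one electron in the p orbital); the carbocation has an empty p orbital), so the π system is cyclic and fully conjugated.
Counting π electrons: 4 × 2 = 8 from the double-bond units + 0 from the CH(+) atom = 8.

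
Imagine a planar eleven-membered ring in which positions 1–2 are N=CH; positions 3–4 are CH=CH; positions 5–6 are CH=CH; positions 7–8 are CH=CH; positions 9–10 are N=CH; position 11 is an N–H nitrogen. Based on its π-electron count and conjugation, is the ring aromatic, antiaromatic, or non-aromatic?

Every ring atom contributes a p orbital perpendicular to the ring (each doubly-bonded ring atom is sp² with one p-orbital electron; each sp² =N– keeps its lone pair in-plane and puts one electron into the π system; the pyrrole-type nitrogen donates its lone pair from the p orbital), so the π system is cyclic and fully conjugated.
Tallying contributions gives 5 × 2 = 10 from the double-bond units + 2 from the NH atom = 12.
12 = 4(3); a planar, fully conjugated 4n system is antiaromatic.

Antiaromatic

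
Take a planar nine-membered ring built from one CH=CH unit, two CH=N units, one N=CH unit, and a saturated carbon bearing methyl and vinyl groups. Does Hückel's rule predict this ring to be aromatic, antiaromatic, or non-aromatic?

At the C(methyl)(vinyl) position, that saturated carbon is sp³ and has no p orbital in the ring π system; the ring's p-orbital overlap is broken there.
Hückel's rule only applies to fully conjugated rings, so this one is simply non-aromatic.

Non-aromatic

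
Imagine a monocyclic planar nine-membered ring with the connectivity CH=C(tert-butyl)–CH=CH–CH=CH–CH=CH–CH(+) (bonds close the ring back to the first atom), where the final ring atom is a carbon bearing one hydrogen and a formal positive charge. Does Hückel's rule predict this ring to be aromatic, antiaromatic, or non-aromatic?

Antiaromatic

All ring atoms are sp² and supply a p orbital to the ring (each doubly-bonded ring atom is sp² with one p-orbital electron; the carbocation has an empty p orbital); the conjugation is uninterrupted.
Counting π electrons: 4 × 2 = 8 from the double-bond units + 0 from the CH(+) atom = 8.
8 = 4(2); a planar, fully conjugated 4n system is antiaromatic.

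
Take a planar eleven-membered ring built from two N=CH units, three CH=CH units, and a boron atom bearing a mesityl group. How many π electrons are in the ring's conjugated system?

10

Check conjugation: each doubly-bonded ring atom is sp² with one p-orbital electron; each =N– nitrogen is pyridine-type (lone pair in the sp² plane, one electron in the p orbital); the boron has an empty p orbital — every position has a p orbital, so the cyclic π system is continuous.
Adding the contributions, 5 × 2 = 10 from the double-bond units + 0 from the B(mesityl) atom = 10.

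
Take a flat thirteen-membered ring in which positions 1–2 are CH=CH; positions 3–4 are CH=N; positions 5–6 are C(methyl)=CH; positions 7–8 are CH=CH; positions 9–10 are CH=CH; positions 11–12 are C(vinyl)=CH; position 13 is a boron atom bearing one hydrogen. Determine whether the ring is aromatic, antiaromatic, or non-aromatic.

The p orbitals form a continuous loop: every atom in a ring double bond is sp² and brings one electron to the p orbital; each =N– nitrogen is pyridine-type (lone pair in the sp² plane, one electron in the p orbital); the boron has an empty p orbital. The ring is fully conjugated.
Tallying contributions gives 6 × 2 = 12 from the double-bond units + 0 from the BH atom = 12.
With 12 = 4·3 π electrons, Hückel's rule classifies the planar ring as antiaromatic.

Antiaromatic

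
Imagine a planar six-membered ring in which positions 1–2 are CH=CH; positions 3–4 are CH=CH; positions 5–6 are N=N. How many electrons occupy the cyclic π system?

The p orbitals form a continuous loop: every atom in a ring double bond is sp² and brings one electron to the p orbital; each =N– nitrogen is pyridine-type (lone pair in the sp² plane, one electron in the p orbital). The ring is fully conjugated.
Tallying contributions gives 3 × 2 = 6 from the 3 double-bond units.

6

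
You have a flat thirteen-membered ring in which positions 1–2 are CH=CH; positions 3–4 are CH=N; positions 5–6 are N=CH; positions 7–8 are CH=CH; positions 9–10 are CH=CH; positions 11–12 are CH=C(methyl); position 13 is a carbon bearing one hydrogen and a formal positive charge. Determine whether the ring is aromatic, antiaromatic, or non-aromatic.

Every ring atom contributes a p orbital perpendicular to the ring (each doubly-bonded ring atom is sp² with one p-orbital electron; the doubly-bonded nitrogens are pyridine-type — their lone pairs lie in the ring plane, leaving one electron in the p orbital; the carbocation has an empty p orbital), so the π system is cyclic and fully conjugated.
Adding the contributions, 6 × 2 = 12 from the double-bond units + 0 from the CH(+) atom = 12.
With 12 = 4·3 π electrons, Hückel's rule classifies the planar ring as antiaromatic.

Antiaromatic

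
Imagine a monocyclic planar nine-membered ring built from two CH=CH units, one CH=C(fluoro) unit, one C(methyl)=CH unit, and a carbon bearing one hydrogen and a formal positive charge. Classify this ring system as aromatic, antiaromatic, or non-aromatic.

Check conjugation: every atom in a ring double bond is sp² and brings one electron to the p orbital; the carbocation has an empty p orbital — every position has a p orbital, so the cyclic π system is continuous.
Counting π electrons: 4 × 2 = 8 from the double-bond units + 0 from the CH(+) atom = 8.
8 = 4(2); a planar, fully conjugated 4n system is antiaromatic.

Antiaromatic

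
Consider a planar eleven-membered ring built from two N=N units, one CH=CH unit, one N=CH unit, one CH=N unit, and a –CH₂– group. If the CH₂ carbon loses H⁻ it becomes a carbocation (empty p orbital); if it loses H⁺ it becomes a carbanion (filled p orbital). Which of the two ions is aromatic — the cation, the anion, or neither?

In either ion the ring is fully conjugated: every atom, including the new sp² carbon, supplies a p orbital.
Cation: 5 × 2 + 0 = 10 π electrons → 4(2)+2, aromatic.
Anion: 5 × 2 + 2 = 12 π electrons → 4(3), antiaromatic.

The cation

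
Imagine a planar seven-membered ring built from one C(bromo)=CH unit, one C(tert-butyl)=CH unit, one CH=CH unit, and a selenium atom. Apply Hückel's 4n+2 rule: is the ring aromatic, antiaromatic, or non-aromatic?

Antiaromatic

Every ring atom contributes a p orbital perpendicular to the ring (each doubly-bonded ring atom is sp² with one p-orbital electron; the selenium donates one lone pair from its p orbital), so the π system is cyclic and fully conjugated.
Adding the contributions, 3 × 2 = 6 from the double-bond units + 2 from the Se atom = 8.
8 = 4(2); a planar, fully conjugated 4n system is antiaromatic.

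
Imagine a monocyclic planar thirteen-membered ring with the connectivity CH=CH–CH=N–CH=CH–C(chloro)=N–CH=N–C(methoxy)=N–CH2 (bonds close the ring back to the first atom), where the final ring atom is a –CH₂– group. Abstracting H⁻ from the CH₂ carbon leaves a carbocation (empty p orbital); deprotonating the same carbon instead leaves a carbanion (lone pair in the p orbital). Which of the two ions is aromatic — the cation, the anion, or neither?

The anion

In either ion the ring is fully conjugated: every atom, including the new sp² carbon, supplies a p orbital.
Cation: 6 × 2 + 0 = 12 π electrons → 4(3), antiaromatic.
Anion: 6 × 2 + 2 = 14 π electrons → 4(3)+2, aromatic.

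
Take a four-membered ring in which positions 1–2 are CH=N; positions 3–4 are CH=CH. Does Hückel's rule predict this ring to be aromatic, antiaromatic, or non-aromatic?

Check conjugation: the double-bond atoms are sp², each contributing one p electron; each =N– nitrogen is pyridine-type (lone pair in the sp² plane, one electron in the p orbital) — every position has a p orbital, so the cyclic π system is continuous.
Counting π electrons: 2 × 2 = 4 from the 2 double-bond units.
With 4 = 4·1 π electrons, Hückel's rule classifies the planar ring as antiaromatic.

Antiaromatic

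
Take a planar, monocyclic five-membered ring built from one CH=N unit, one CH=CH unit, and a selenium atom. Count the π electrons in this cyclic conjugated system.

Every ring atom contributes a p orbital perpendicular to the ring (every atom in a ring double bond is sp² and brings one electron to the p orbital; each sp² =N– keeps its lone pair in-plane and puts one electron into the π system; the selenium donates one lone pair from its p orbital), so the π system is cyclic and fully conjugated.
π-electron count: 2 × 2 = 4 from the double-bond units + 2 from the Se atom = 6.

6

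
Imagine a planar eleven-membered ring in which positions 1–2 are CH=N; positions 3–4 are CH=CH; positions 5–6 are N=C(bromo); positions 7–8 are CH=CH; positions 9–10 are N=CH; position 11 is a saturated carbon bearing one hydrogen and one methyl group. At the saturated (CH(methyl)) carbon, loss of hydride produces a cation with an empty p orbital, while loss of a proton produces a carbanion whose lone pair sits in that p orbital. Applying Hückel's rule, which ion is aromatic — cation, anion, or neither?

In either ion the ring is fully conjugated: every atom, including the new sp² carbon, supplies a p orbital.
Cation: 5 × 2 + 0 = 10 π electrons → 4(2)+2, aromatic.
Anion: 5 × 2 + 2 = 12 π electrons → 4(3), antiaromatic.

The cation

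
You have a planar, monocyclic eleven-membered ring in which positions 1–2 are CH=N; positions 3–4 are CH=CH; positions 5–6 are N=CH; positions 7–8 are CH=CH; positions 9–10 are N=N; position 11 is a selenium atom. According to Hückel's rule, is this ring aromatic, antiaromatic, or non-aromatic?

Every ring atom contributes a p orbital perpendicular to the ring (each doubly-bonded ring atom is sp² with one p-orbital electron; the doubly-bonded nitrogens are pyridine-type — their lone pairs lie in the ring plane, leaving one electron in the p orbital; the selenium donates one lone pair from its p orbital), so the π system is cyclic and fully conjugated.
Tallying contributions gives 5 × 2 = 10 from the double-bond units + 2 from the Se atom = 12.
12 = 4(3); a planar, fully conjugated 4n system is antiaromatic.

Antiaromatic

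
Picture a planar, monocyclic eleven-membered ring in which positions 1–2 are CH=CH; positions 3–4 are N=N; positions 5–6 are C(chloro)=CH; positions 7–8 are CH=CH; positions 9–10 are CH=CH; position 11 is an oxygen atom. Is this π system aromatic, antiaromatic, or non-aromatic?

Antiaromatic

Every ring atom contributes a p orbital perpendicular to the ring (each doubly-bonded ring atom is sp² with one p-orbital electron; each sp² =N– keeps its lone pair in-plane and puts one electron into the π system; the oxygen donates one lone pair from its p orbital), so the π system is cyclic and fully conjugated.
π-electron count: 5 × 2 = 10 from the double-bond units + 2 from the O atom = 12.
12 is a 4n count (n = 3), so the planar conjugated ring is antiaromatic.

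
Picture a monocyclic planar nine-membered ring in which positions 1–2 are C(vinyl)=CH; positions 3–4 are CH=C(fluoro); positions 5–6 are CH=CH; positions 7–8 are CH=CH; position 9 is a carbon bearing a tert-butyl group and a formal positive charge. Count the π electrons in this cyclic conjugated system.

Every ring atom contributes a p orbital perpendicular to the ring (every atom in a ring double bond is sp² and brings one electron to the p orbital; the carbocation has an empty p orbital), so the π system is cyclic and fully conjugated.
Counting π electrons: 4 × 2 = 8 from the double-bond units + 0 from the C(tert-butyl)(+) atom = 8.

8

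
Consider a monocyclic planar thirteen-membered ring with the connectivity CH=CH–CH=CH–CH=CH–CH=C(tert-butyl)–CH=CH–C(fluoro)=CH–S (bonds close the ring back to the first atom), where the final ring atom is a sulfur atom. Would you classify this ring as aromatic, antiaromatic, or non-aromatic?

All ring atoms are sp² and supply a p orbital to the ring (every atom in a ring double bond is sp² and brings one electron to the p orbital; the sulfur donates one lone pair from its p orbital); the conjugation is uninterrupted.
Adding the contributions, 6 × 2 = 12 from the double-bond units + 2 from the S atom = 14.
That gives a 4n+2 count (14, n = 3).

Aromatic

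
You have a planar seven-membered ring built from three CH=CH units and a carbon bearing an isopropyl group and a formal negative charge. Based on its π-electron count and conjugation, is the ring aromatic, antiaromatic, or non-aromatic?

The p orbitals form a continuous loop: each doubly-bonded ring atom is sp² with one p-orbital electron; the carbanion's lone pair occupies the p orbital. The ring is fully conjugated.
Adding the contributions, 3 × 2 = 6 from the double-bond units + 2 from the C(isopropyl)(-) atom = 8.
A 4n π count (8, n = 2) in a planar conjugated ring means antiaromatic.

Antiaromatic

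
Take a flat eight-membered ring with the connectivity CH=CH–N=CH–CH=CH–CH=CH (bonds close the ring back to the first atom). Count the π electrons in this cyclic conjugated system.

All ring atoms are sp² and supply a p orbital to the ring (every atom in a ring double bond is sp² and brings one electron to the p orbital; each sp² =N– keeps its lone pair in-plane and puts one electron into the π system); the conjugation is uninterrupted.
Adding the contributions, 4 × 2 = 8 from the 4 double-bond units.

8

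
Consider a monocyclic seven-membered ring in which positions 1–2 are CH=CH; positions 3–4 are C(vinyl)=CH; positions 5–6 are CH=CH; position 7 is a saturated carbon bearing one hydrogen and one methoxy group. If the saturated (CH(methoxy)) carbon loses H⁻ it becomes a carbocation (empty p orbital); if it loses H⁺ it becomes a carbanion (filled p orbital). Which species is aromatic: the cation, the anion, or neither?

Both ions have a continuous loop of p orbitals — each ring atom is sp².
Cation: 3 × 2 + 0 = 6 π electrons → 4(1)+2, aromatic.
Anion: 3 × 2 + 2 = 8 π electrons → 4(2), antiaromatic.

The cation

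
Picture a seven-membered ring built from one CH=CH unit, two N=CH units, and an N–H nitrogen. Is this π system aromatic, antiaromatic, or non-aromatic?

Every ring atom contributes a p orbital perpendicular to the ring (each doubly-bonded ring atom is sp² with one p-orbital electron; the doubly-bonded nitrogens are pyridine-type — their lone pairs lie in the ring plane, leaving one electron in the p orbital; the pyrrole-type nitrogen donates its lone pair from the p orbital), so the π system is cyclic and fully conjugated.
π-electron count: 3 × 2 = 6 from the double-bond units + 2 from the NH atom = 8.
A 4n π count (8, n = 2) in a planar conjugated ring means antiaromatic.

Antiaromatic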